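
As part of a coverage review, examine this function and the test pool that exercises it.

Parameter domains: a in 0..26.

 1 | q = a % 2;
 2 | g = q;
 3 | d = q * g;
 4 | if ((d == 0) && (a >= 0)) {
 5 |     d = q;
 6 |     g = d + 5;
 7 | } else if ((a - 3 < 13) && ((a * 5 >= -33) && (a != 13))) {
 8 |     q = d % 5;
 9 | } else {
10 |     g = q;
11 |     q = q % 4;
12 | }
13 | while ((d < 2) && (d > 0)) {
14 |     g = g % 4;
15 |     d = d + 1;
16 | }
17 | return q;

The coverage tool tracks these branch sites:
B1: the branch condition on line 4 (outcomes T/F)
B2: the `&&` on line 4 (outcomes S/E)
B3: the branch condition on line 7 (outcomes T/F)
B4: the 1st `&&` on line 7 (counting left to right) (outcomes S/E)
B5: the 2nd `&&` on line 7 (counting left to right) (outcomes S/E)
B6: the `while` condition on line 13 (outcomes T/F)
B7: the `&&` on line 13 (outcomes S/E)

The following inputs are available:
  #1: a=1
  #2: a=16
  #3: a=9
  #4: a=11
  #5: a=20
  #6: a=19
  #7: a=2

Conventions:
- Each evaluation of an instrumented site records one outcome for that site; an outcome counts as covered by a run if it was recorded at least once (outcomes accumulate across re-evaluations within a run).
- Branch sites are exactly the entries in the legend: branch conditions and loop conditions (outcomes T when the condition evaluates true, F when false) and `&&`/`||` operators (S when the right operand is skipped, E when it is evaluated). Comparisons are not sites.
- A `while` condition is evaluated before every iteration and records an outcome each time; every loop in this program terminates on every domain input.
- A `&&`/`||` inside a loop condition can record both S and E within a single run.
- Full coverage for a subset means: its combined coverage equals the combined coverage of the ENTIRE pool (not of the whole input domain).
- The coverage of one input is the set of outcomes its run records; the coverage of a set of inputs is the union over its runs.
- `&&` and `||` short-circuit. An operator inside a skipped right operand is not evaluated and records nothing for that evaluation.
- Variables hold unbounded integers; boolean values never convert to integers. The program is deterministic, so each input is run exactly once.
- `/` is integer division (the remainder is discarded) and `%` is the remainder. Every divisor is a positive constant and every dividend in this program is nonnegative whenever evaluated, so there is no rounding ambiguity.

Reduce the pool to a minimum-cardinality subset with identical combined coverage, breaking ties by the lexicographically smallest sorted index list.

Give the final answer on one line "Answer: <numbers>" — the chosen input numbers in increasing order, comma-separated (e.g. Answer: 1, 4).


run #1 (a=1) runs B2->S, B1->F, B4->E, B5->E, B3->T, B7->E, B6->T, B7->S, B6->F; records B1=F, B2=S, B3=T, B4=E, B5=E, B6=T, B6=F, B7=S, B7=E
run #2 (a=16) runs B2->E, B1->T, B7->E, B6->F; records B1=T, B2=E, B6=F, B7=E
run #3 (a=9) runs B2->S, B1->F, B4->E, B5->E, B3->T, B7->E, B6->T, B7->S, B6->F; records B1=F, B2=S, B3=T, B4=E, B5=E, B6=T, B6=F, B7=S, B7=E
run #4 (a=11) runs B2->S, B1->F, B4->E, B5->E, B3->T, B7->E, B6->T, B7->S, B6->F; records B1=F, B2=S, B3=T, B4=E, B5=E, B6=T, B6=F, B7=S, B7=E
run #5 (a=20) runs B2->E, B1->T, B7->E, B6->F; records B1=T, B2=E, B6=F, B7=E
run #6 (a=19) runs B2->S, B1->F, B4->S, B3->F, B7->E, B6->T, B7->S, B6->F; records B1=F, B2=S, B3=F, B4=S, B6=T, B6=F, B7=S, B7=E
run #7 (a=2) runs B2->E, B1->T, B7->E, B6->F; records B1=T, B2=E, B6=F, B7=E
union over all inputs: B1=T, B1=F, B2=S, B2=E, B3=T, B3=F, B4=S, B4=E, B5=E, B6=T, B6=F, B7=S, B7=E (13 outcomes)
size 1 is not enough: best union over all size-1 subsets is 9/13
size 2 is not enough: best union over all size-2 subsets is 11/13
at size 3, {1, 2, 6} reaches all 13 outcomes; every lexicographically earlier size-3 subset fails
Answer: 1, 2, 6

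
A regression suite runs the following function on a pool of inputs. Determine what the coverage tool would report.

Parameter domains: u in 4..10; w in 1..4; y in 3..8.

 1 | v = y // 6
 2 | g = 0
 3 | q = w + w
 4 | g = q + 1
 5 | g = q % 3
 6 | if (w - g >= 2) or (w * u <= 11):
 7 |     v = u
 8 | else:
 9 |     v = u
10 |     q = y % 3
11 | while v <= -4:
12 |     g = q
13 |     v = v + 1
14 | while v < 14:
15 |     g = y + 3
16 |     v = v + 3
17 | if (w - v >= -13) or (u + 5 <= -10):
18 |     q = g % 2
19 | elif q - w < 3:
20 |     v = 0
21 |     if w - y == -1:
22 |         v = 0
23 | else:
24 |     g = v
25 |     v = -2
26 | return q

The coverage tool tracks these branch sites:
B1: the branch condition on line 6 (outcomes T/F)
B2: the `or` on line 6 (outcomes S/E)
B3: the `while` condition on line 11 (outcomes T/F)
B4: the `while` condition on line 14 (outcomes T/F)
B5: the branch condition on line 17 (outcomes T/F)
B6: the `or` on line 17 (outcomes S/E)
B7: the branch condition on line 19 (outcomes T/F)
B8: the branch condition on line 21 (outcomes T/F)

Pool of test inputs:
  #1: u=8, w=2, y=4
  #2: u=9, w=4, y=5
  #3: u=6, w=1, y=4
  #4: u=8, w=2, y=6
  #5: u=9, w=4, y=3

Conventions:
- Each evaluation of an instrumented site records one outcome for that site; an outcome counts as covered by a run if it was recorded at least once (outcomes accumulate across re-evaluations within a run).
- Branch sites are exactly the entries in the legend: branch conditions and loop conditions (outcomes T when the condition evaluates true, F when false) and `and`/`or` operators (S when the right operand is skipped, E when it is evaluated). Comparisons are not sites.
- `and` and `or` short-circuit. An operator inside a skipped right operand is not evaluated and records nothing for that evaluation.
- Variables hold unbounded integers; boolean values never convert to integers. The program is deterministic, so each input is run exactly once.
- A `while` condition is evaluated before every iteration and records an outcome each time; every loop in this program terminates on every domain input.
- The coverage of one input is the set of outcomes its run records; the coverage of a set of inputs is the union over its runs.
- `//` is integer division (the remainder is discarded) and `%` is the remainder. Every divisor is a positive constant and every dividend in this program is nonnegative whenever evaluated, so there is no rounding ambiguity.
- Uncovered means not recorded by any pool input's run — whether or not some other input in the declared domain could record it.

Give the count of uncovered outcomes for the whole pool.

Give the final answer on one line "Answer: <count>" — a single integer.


test 1 (u=8, w=2, y=4) fires B2->E, B1->F, B3->F, B4->T, B4->T, B4->F, B6->S, B5->T; hits B1=F, B2=E, B3=F, B4=T, B4=F, B5=T, B6=S
test 2 (u=9, w=4, y=5) fires B2->S, B1->T, B3->F, B4->T, B4->T, B4->F, B6->S, B5->T; hits B1=T, B2=S, B3=F, B4=T, B4=F, B5=T, B6=S
test 3 (u=6, w=1, y=4) fires B2->E, B1->T, B3->F, B4->T, B4->T, B4->T, B4->F, B6->E, B5->F, B7->T, B8->F; hits B1=T, B2=E, B3=F, B4=T, B4=F, B5=F, B6=E, B7=T, B8=F
test 4 (u=8, w=2, y=6) fires B2->E, B1->F, B3->F, B4->T, B4->T, B4->F, B6->S, B5->T; hits B1=F, B2=E, B3=F, B4=T, B4=F, B5=T, B6=S
test 5 (u=9, w=4, y=3) fires B2->S, B1->T, B3->F, B4->T, B4->T, B4->F, B6->S, B5->T; hits B1=T, B2=S, B3=F, B4=T, B4=F, B5=T, B6=S
union over the pool: B1=T, B1=F, B2=S, B2=E, B3=F, B4=T, B4=F, B5=T, B5=F, B6=S, B6=E, B7=T, B8=F
uncovered (3 of 16): B3=T, B7=F, B8=T
Answer: 3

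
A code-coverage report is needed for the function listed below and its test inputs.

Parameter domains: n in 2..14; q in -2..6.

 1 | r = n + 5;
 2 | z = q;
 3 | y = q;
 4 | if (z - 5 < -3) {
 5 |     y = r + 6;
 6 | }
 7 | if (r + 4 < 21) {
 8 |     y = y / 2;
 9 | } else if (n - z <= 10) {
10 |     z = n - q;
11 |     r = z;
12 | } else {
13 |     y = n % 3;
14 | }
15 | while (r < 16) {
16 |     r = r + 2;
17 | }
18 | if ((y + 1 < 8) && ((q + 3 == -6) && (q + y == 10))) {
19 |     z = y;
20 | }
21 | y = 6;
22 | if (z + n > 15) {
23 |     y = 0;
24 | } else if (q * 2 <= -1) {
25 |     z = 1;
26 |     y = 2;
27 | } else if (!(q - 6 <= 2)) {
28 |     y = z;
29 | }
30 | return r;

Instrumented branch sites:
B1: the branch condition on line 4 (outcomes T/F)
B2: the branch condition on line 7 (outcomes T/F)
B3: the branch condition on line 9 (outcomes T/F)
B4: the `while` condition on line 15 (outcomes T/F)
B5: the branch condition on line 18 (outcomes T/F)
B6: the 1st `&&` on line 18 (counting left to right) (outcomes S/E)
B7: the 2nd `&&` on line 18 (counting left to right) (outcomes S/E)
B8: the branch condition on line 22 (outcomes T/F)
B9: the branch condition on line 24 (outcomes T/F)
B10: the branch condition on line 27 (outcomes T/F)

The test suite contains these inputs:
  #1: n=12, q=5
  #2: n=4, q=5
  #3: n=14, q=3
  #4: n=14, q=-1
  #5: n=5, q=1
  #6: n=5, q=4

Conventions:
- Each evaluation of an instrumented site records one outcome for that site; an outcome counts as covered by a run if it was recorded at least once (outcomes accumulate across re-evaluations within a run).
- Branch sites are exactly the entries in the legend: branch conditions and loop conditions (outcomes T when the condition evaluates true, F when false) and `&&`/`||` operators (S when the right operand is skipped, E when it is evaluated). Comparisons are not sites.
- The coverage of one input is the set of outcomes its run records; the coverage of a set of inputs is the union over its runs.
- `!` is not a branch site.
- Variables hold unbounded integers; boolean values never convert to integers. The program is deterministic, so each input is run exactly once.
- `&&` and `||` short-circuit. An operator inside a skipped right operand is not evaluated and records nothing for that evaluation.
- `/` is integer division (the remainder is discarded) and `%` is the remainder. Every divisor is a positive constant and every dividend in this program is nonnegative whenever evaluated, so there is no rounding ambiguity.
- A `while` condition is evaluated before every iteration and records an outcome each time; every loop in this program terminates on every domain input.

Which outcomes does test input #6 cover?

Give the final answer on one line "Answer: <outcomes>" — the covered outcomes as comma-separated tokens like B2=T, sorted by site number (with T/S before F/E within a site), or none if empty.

Tracing the run of input #6 (n=5, q=4):
  B1->F, B2->T, B4->T, B4->T, B4->T, B4->F, B6->E, B7->S, B5->F, B8->F
  B9->F, B10->F
as a set, this run covers: B1=F, B2=T, B4=T, B4=F, B5=F, B6=E, B7=S, B8=F, B9=F, B10=F

Answer: B1=F, B2=T, B4=T, B4=F, B5=F, B6=E, B7=S, B8=F, B9=F, B10=F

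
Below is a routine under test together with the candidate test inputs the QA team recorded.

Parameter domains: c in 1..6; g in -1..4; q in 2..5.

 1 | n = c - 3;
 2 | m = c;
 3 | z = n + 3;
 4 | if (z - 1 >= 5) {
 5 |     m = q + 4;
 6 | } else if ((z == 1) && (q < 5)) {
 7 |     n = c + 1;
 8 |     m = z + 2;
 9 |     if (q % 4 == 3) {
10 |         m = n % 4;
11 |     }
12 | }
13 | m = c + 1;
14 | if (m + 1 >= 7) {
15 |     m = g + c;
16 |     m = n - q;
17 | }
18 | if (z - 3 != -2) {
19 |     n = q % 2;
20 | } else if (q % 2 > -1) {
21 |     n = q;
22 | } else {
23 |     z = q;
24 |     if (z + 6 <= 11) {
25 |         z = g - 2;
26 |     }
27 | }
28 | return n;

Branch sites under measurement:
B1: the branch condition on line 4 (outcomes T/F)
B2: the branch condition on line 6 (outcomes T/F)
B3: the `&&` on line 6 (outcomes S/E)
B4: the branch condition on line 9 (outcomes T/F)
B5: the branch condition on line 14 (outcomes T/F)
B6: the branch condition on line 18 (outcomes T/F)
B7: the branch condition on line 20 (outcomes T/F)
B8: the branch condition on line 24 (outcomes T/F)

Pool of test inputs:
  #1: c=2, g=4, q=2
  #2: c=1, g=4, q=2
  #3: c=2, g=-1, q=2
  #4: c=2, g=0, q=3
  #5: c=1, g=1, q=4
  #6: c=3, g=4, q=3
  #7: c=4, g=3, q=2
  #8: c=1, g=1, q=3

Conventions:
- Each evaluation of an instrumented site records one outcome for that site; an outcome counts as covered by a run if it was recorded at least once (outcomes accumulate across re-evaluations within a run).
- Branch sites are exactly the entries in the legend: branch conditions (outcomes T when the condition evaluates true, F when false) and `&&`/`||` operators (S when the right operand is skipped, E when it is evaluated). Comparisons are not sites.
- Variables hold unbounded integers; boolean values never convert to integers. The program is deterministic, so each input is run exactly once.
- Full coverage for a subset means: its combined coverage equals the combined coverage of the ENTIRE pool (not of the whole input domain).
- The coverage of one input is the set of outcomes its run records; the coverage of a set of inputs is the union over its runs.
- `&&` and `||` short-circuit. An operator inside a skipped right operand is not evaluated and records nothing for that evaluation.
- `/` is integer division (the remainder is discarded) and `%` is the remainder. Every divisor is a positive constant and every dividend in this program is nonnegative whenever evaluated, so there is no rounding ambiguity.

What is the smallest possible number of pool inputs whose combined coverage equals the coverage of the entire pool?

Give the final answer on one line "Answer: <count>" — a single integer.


input #1, c=2, g=4, q=2: outcomes B1=F, B2=F, B3=S, B5=F, B6=T
input #2, c=1, g=4, q=2: outcomes B1=F, B2=T, B3=E, B4=F, B5=F, B6=F, B7=T
input #3, c=2, g=-1, q=2: outcomes B1=F, B2=F, B3=S, B5=F, B6=T
input #4, c=2, g=0, q=3: outcomes B1=F, B2=F, B3=S, B5=F, B6=T
input #5, c=1, g=1, q=4: outcomes B1=F, B2=T, B3=E, B4=F, B5=F, B6=F, B7=T
input #6, c=3, g=4, q=3: outcomes B1=F, B2=F, B3=S, B5=F, B6=T
input #7, c=4, g=3, q=2: outcomes B1=F, B2=F, B3=S, B5=F, B6=T
input #8, c=1, g=1, q=3: outcomes B1=F, B2=T, B3=E, B4=T, B5=F, B6=F, B7=T
union over all inputs: B1=F, B2=T, B2=F, B3=S, B3=E, B4=T, B4=F, B5=F, B6=T, B6=F, B7=T (11 outcomes)
no size-1 subset reaches all 11 outcomes (best union: 7/11)
no size-2 subset reaches all 11 outcomes (best union: 10/11)
the canonical winner is {1, 2, 8}: size 3, full 11-outcome coverage, earliest index list among size-3 covers
Answer: 3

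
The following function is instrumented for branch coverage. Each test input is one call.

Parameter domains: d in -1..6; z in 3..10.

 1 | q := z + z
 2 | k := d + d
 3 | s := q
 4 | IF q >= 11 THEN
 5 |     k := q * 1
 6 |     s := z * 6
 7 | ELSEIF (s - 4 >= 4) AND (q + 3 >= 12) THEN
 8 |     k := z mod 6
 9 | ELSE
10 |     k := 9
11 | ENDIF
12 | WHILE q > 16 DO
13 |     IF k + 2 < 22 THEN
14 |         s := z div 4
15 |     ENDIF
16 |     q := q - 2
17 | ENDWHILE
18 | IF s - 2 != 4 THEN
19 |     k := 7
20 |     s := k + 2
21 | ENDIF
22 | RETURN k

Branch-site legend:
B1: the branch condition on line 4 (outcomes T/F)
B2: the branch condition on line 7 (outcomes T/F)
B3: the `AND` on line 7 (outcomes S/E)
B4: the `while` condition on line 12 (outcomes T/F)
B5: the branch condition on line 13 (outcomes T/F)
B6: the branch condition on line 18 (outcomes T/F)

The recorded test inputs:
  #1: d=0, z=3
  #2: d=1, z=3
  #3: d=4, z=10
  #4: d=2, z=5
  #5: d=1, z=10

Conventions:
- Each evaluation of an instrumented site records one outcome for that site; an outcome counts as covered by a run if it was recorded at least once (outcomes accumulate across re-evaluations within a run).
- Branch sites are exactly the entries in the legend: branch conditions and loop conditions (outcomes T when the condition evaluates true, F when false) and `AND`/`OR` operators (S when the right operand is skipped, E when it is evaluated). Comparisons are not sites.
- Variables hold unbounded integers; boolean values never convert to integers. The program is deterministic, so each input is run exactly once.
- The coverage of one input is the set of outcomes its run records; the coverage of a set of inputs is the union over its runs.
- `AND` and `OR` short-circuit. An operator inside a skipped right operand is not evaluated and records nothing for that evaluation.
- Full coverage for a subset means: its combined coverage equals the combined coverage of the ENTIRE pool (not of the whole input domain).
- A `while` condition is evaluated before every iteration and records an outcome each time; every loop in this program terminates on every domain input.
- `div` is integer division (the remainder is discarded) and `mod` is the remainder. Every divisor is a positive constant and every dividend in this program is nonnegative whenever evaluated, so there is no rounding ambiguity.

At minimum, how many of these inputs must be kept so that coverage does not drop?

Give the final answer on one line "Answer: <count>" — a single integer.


input #1 (d=0, z=3): events B1->F, B3->S, B2->F, B4->F, B6->F; covers B1=F, B2=F, B3=S, B4=F, B6=F
input #2 (d=1, z=3): events B1->F, B3->S, B2->F, B4->F, B6->F; covers B1=F, B2=F, B3=S, B4=F, B6=F
input #3 (d=4, z=10): events B1->T, B4->T, B5->F, B4->T, B5->F, B4->F, B6->T; covers B1=T, B4=T, B4=F, B5=F, B6=T
input #4 (d=2, z=5): events B1->F, B3->E, B2->T, B4->F, B6->T; covers B1=F, B2=T, B3=E, B4=F, B6=T
input #5 (d=1, z=10): events B1->T, B4->T, B5->F, B4->T, B5->F, B4->F, B6->T; covers B1=T, B4=T, B4=F, B5=F, B6=T
the full pool covers 11 outcomes: B1=T, B1=F, B2=T, B2=F, B3=S, B3=E, B4=T, B4=F, B5=F, B6=T, B6=F
every size-1 subset falls short of the 11 outcomes (best: 5/11)
every size-2 subset falls short of the 11 outcomes (best: 9/11)
size 3: inputs {1, 3, 4} cover all 11 outcomes, and no lexicographically smaller subset of this size does
Answer: 3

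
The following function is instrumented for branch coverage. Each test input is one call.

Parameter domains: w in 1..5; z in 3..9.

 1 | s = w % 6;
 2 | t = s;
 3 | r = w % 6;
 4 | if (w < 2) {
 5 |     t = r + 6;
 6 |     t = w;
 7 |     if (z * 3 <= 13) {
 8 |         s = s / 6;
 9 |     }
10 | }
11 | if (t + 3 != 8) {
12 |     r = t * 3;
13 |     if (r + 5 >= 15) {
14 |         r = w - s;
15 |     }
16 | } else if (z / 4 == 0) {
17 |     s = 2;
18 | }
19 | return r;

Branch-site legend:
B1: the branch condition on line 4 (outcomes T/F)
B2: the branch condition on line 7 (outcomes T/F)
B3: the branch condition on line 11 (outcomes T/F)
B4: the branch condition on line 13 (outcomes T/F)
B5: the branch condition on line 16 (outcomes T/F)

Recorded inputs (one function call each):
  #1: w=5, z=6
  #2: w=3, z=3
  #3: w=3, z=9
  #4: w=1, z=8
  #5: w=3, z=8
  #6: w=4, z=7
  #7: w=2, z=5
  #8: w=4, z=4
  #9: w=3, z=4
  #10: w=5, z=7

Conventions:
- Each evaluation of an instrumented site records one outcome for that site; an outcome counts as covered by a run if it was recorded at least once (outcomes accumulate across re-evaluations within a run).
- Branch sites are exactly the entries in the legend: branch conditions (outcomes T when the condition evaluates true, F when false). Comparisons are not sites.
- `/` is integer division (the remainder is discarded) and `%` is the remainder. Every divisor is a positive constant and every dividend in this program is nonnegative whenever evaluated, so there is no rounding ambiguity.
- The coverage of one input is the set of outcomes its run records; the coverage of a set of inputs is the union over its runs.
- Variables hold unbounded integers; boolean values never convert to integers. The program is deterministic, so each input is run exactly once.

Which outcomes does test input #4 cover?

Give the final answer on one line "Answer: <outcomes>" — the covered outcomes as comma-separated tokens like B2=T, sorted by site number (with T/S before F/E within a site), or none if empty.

Tracing the run of input #4 (w=1, z=8):
  B1->T, B2->F, B3->T, B4->F
as a set, this run covers: B1=T, B2=F, B3=T, B4=F

Answer: B1=T, B2=F, B3=T, B4=F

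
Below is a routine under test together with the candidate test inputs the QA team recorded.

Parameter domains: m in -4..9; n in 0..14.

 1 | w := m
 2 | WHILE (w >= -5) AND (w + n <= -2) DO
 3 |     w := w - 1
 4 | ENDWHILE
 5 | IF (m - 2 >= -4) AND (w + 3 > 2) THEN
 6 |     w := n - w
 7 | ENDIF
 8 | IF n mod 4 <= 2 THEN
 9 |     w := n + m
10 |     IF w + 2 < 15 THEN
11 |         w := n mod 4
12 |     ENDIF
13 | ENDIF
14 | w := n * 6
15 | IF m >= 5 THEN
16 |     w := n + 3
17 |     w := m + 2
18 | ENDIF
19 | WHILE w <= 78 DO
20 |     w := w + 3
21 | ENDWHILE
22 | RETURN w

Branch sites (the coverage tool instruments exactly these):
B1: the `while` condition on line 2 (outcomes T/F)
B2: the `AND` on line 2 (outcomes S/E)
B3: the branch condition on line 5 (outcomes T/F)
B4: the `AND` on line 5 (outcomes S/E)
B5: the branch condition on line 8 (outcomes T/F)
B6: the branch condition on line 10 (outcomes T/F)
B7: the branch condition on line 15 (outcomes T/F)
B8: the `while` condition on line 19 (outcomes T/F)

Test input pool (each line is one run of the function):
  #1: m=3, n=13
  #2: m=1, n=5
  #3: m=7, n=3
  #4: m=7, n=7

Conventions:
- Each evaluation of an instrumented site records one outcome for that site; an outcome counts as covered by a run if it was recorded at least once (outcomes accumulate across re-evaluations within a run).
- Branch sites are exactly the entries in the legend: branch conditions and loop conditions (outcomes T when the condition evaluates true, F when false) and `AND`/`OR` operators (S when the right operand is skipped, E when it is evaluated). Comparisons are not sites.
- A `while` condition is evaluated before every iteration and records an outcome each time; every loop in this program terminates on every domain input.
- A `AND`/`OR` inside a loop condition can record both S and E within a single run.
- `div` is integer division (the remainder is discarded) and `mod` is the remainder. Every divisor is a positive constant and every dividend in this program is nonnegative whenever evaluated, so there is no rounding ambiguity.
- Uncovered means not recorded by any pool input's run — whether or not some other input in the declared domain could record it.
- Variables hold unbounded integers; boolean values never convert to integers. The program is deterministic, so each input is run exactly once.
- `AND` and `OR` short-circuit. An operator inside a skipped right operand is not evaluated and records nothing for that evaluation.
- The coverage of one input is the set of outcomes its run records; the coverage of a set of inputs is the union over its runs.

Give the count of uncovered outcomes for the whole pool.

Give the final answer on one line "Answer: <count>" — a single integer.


run #1 (m=3, n=13) runs B2->E, B1->F, B4->E, B3->T, B5->T, B6->F, B7->F, B8->T, B8->F; records B1=F, B2=E, B3=T, B4=E, B5=T, B6=F, B7=F, B8=T, B8=F
run #2 (m=1, n=5) runs B2->E, B1->F, B4->E, B3->T, B5->T, B6->T, B7->F, B8->T, B8->T, B8->T, B8->T, B8->T, B8->T, B8->T, ...; records B1=F, B2=E, B3=T, B4=E, B5=T, B6=T, B7=F, B8=T, B8=F
run #3 (m=7, n=3) runs B2->E, B1->F, B4->E, B3->T, B5->F, B7->T, B8->T, B8->T, B8->T, B8->T, B8->T, B8->T, B8->T, B8->T, ...; records B1=F, B2=E, B3=T, B4=E, B5=F, B7=T, B8=T, B8=F
run #4 (m=7, n=7) runs B2->E, B1->F, B4->E, B3->T, B5->F, B7->T, B8->T, B8->T, B8->T, B8->T, B8->T, B8->T, B8->T, B8->T, ...; records B1=F, B2=E, B3=T, B4=E, B5=F, B7=T, B8=T, B8=F
union over the pool: B1=F, B2=E, B3=T, B4=E, B5=T, B5=F, B6=T, B6=F, B7=T, B7=F, B8=T, B8=F
uncovered (4 of 16): B1=T, B2=S, B3=F, B4=S
Answer: 4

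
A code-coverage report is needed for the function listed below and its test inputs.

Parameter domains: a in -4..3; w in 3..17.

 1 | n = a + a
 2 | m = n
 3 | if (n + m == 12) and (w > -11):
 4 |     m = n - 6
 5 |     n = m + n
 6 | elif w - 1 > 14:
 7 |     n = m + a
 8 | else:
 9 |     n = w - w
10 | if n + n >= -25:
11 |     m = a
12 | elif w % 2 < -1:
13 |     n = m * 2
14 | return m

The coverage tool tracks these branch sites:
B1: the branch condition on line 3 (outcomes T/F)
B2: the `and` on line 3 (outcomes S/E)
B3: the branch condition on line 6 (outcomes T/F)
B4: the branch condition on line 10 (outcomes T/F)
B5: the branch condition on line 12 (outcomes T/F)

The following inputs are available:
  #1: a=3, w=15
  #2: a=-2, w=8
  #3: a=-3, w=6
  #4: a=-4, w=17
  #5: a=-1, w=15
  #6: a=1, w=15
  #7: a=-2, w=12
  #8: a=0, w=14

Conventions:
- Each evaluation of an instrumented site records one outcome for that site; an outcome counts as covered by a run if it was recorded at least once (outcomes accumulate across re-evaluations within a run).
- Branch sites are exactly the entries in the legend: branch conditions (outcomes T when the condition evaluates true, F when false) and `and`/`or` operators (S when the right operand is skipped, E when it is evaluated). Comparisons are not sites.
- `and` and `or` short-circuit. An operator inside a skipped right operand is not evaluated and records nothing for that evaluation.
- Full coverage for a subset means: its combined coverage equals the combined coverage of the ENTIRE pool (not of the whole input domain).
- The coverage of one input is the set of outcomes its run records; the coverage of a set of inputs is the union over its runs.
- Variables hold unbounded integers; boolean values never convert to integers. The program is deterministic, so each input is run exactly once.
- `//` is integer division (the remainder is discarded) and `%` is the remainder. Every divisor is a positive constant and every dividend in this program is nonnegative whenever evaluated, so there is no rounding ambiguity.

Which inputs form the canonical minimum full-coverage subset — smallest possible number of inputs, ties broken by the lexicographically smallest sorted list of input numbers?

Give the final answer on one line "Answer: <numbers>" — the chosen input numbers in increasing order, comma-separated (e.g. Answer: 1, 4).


test 1 (a=3, w=15) hits B1=T, B2=E, B4=T
test 2 (a=-2, w=8) hits B1=F, B2=S, B3=F, B4=T
test 3 (a=-3, w=6) hits B1=F, B2=S, B3=F, B4=T
test 4 (a=-4, w=17) hits B1=F, B2=S, B3=T, B4=T
test 5 (a=-1, w=15) hits B1=F, B2=S, B3=F, B4=T
test 6 (a=1, w=15) hits B1=F, B2=S, B3=F, B4=T
test 7 (a=-2, w=12) hits B1=F, B2=S, B3=F, B4=T
test 8 (a=0, w=14) hits B1=F, B2=S, B3=F, B4=T
union over all inputs: B1=T, B1=F, B2=S, B2=E, B3=T, B3=F, B4=T (7 outcomes)
checked all size-1 subsets: none covers 7 outcomes (max 4/7)
checked all size-2 subsets: none covers 7 outcomes (max 6/7)
at size 3, {1, 2, 4} reaches all 7 outcomes; every lexicographically earlier size-3 subset fails
Answer: 1, 2, 4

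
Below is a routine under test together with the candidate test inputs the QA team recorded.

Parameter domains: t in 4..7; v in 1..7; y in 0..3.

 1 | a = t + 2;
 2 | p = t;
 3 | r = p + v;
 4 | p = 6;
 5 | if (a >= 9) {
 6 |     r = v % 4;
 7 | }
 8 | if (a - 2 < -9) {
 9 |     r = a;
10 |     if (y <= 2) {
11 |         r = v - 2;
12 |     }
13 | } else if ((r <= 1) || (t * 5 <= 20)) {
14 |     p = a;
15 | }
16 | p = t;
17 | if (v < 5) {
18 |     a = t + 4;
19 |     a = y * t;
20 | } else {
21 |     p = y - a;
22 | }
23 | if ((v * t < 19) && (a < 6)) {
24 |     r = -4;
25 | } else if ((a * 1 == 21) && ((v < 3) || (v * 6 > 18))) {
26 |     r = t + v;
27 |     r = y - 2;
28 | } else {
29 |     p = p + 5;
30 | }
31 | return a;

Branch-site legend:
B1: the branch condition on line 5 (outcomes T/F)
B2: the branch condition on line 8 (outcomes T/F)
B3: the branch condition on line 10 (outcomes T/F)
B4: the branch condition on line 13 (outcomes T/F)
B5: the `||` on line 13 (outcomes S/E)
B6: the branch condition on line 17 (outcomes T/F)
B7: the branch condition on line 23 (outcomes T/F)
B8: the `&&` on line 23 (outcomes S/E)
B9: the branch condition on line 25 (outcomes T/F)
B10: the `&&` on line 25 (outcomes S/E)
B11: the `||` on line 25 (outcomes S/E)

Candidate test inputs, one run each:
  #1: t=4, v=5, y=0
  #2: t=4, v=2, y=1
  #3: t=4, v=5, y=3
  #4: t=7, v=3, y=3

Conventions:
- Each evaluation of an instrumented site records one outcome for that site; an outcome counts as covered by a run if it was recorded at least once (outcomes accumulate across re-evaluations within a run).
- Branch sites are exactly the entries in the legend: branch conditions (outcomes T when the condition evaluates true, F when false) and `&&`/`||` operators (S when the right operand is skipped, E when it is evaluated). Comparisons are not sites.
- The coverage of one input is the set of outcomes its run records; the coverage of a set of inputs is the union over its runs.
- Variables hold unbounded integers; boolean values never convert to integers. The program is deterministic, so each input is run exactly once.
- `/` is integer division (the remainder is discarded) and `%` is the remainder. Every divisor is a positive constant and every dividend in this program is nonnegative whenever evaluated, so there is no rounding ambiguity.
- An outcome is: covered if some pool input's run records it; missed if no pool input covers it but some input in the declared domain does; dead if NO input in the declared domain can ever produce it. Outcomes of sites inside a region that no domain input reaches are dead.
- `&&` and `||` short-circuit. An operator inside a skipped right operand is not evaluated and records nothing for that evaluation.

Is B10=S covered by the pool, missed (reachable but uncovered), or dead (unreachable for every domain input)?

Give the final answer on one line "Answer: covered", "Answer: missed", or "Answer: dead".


B10=S is recorded by pool input(s) 1, 3 -> covered
Answer: covered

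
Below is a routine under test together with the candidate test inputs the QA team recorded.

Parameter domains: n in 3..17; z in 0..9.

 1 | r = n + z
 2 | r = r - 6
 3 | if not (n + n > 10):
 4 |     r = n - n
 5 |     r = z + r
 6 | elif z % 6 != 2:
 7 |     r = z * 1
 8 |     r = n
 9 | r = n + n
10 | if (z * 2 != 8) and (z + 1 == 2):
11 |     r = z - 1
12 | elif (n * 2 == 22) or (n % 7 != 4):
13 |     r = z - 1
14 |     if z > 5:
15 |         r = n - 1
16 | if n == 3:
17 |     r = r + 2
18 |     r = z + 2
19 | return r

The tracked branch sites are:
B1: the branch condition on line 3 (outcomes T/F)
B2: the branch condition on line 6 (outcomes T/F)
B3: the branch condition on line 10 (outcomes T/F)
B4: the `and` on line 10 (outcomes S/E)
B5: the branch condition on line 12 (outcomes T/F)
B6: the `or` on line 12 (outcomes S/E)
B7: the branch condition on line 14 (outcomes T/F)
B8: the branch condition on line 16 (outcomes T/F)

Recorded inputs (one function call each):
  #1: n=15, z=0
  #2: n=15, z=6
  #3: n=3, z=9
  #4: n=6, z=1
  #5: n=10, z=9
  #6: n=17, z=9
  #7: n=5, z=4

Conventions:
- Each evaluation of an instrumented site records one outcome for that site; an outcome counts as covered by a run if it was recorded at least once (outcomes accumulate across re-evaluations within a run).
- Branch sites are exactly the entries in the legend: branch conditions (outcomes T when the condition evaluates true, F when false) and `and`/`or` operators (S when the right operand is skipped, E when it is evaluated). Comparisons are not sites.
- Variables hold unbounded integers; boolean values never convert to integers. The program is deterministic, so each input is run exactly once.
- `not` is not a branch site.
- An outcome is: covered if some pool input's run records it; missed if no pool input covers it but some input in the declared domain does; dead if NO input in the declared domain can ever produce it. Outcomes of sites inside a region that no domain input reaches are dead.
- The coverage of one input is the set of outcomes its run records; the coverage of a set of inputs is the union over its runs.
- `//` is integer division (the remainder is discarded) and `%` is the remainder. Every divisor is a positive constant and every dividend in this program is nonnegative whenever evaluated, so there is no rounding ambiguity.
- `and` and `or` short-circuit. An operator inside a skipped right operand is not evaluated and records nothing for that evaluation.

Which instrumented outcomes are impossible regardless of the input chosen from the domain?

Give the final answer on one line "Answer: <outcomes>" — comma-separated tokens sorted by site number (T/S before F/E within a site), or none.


checking every outcome against all 150 domain inputs:
  reachable outcomes have witnesses, e.g. B1=T (e.g. n=3, z=0), B1=F (e.g. n=6, z=0), B2=T (e.g. n=6, z=0), B2=F (e.g. n=6, z=2)
Answer: none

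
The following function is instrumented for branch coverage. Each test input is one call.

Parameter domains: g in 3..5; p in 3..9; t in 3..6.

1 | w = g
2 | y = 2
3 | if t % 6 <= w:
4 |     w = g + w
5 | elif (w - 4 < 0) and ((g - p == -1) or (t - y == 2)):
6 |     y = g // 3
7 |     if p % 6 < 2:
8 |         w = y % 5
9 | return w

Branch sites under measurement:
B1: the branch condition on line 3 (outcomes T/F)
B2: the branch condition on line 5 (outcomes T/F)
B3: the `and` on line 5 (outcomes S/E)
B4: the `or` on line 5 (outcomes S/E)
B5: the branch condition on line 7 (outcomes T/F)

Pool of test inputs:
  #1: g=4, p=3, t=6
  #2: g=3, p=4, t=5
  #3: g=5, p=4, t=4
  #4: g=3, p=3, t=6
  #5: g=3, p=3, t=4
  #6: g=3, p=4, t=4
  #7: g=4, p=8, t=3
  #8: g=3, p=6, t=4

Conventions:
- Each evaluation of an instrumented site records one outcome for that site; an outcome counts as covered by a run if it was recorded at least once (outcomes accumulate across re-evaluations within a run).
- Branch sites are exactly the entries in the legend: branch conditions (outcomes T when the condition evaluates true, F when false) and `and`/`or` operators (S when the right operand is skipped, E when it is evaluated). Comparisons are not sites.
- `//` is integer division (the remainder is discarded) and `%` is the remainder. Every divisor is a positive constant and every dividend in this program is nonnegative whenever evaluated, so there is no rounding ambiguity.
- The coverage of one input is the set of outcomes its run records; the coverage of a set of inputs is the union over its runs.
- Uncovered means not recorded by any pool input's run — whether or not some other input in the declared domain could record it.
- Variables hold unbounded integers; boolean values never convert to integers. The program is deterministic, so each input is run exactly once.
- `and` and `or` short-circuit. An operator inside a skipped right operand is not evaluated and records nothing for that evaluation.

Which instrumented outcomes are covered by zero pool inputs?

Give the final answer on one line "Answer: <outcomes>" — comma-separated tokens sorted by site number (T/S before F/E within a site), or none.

#1 (g=4, p=3, t=6) -> B1->T; covered: B1=T
#2 (g=3, p=4, t=5) -> B1->F, B3->E, B4->S, B2->T, B5->F; covered: B1=F, B2=T, B3=E, B4=S, B5=F
#3 (g=5, p=4, t=4) -> B1->T; covered: B1=T
#4 (g=3, p=3, t=6) -> B1->T; covered: B1=T
#5 (g=3, p=3, t=4) -> B1->F, B3->E, B4->E, B2->T, B5->F; covered: B1=F, B2=T, B3=E, B4=E, B5=F
#6 (g=3, p=4, t=4) -> B1->F, B3->E, B4->S, B2->T, B5->F; covered: B1=F, B2=T, B3=E, B4=S, B5=F
#7 (g=4, p=8, t=3) -> B1->T; covered: B1=T
#8 (g=3, p=6, t=4) -> B1->F, B3->E, B4->E, B2->T, B5->T; covered: B1=F, B2=T, B3=E, B4=E, B5=T
union over the pool: B1=T, B1=F, B2=T, B3=E, B4=S, B4=E, B5=T, B5=F
uncovered (2 of 10): B2=F, B3=S

Answer: B2=F, B3=S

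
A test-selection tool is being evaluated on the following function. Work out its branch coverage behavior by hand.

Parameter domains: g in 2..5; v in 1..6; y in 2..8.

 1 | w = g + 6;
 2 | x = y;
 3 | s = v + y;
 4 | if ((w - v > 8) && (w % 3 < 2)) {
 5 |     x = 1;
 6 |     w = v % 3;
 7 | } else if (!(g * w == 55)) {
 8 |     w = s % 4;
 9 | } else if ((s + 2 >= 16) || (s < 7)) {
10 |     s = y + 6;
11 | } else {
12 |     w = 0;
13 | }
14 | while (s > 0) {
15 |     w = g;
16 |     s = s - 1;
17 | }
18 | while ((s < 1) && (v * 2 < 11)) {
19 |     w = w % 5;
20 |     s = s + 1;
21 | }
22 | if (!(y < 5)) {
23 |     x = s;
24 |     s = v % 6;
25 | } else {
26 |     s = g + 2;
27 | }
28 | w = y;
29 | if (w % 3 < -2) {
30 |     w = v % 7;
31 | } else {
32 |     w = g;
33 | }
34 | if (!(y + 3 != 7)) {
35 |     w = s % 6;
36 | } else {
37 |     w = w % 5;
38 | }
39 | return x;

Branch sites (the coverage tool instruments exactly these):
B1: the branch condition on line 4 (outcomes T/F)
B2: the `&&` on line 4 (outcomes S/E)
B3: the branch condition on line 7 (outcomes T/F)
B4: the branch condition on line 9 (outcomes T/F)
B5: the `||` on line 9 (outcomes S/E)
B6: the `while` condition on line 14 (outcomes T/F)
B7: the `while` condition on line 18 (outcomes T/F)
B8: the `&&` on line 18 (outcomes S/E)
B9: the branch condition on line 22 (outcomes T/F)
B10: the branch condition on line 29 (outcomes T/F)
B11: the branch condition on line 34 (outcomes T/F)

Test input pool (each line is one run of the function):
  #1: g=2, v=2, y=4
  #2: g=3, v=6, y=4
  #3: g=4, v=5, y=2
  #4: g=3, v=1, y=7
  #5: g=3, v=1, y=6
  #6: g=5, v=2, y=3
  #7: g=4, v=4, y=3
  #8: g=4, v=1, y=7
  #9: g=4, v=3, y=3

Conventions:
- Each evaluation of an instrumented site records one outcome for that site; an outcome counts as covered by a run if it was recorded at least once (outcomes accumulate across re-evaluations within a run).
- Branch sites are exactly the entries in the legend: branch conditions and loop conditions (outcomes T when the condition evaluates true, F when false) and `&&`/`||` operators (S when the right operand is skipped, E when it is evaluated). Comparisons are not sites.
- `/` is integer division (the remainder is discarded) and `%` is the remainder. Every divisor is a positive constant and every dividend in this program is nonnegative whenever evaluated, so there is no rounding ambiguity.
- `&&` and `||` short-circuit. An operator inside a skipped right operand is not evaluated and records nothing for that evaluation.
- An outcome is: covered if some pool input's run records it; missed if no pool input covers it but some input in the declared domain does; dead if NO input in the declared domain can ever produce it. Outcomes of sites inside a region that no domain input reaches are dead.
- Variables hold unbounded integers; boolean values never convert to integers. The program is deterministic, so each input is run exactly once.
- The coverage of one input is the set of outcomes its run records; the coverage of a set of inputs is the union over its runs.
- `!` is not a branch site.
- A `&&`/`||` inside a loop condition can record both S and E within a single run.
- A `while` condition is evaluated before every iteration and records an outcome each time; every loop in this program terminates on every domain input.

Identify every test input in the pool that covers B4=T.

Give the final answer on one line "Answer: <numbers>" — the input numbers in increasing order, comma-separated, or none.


input #1 (g=2, v=2, y=4): never hits B4=T
input #2 (g=3, v=6, y=4): never hits B4=T
input #3 (g=4, v=5, y=2): never hits B4=T
input #4 (g=3, v=1, y=7): never hits B4=T
input #5 (g=3, v=1, y=6): never hits B4=T
input #6 (g=5, v=2, y=3): hits B4=T
input #7 (g=4, v=4, y=3): never hits B4=T
input #8 (g=4, v=1, y=7): never hits B4=T
input #9 (g=4, v=3, y=3): never hits B4=T
Answer: 6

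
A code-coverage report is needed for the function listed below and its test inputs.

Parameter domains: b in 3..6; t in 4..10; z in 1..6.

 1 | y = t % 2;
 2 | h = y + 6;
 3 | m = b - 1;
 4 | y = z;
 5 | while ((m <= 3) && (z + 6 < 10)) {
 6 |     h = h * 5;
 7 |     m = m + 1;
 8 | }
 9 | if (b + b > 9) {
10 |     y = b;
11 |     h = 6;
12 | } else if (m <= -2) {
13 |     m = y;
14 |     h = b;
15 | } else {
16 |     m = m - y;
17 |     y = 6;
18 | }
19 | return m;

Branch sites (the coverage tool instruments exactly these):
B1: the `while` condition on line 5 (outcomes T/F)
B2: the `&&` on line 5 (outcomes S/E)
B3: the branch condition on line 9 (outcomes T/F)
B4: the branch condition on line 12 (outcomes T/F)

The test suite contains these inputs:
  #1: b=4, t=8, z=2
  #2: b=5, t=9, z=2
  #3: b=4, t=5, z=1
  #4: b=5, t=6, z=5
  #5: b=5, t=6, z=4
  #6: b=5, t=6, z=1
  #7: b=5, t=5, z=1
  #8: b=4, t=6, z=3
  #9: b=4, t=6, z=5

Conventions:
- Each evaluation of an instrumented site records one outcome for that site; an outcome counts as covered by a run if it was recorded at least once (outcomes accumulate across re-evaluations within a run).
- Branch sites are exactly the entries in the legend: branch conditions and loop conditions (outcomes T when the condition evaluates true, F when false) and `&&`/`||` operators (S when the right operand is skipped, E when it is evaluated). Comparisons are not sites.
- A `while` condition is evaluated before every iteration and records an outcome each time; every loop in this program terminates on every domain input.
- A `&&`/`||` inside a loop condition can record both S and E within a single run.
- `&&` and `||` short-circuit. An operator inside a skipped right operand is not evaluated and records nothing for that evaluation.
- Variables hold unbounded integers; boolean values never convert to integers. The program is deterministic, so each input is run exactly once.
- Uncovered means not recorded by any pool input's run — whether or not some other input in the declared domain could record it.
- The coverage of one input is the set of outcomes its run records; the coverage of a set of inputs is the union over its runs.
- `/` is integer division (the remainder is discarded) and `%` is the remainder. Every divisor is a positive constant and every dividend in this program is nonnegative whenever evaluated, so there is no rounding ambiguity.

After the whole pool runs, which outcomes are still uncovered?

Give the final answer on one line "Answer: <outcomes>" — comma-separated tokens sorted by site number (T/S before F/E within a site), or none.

run #1 (b=4, t=8, z=2) records B1=T, B1=F, B2=S, B2=E, B3=F, B4=F
run #2 (b=5, t=9, z=2) records B1=F, B2=S, B3=T
run #3 (b=4, t=5, z=1) records B1=T, B1=F, B2=S, B2=E, B3=F, B4=F
run #4 (b=5, t=6, z=5) records B1=F, B2=S, B3=T
run #5 (b=5, t=6, z=4) records B1=F, B2=S, B3=T
run #6 (b=5, t=6, z=1) records B1=F, B2=S, B3=T
run #7 (b=5, t=5, z=1) records B1=F, B2=S, B3=T
run #8 (b=4, t=6, z=3) records B1=T, B1=F, B2=S, B2=E, B3=F, B4=F
run #9 (b=4, t=6, z=5) records B1=F, B2=E, B3=F, B4=F
union over the pool: B1=T, B1=F, B2=S, B2=E, B3=T, B3=F, B4=F
uncovered (1 of 8): B4=T

Answer: B4=T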